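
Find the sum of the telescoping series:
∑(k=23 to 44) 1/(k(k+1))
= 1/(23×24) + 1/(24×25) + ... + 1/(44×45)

Partial fractions: 1/(k(k+1)) = 1/k - 1/(k+1)
The series telescopes:
= (1/23 - 1/24) + (1/24 - 1/25) + ... + (1/44 - 1/45)
= 1/23 - 1/45
= 22/1035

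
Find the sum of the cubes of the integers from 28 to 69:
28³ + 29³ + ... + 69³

Use ∑_{k=1}^{n} k³ = [n(n+1)/2]², then subtract the first 27 terms.
∑_{k=1}^{69} k³ = [69×70/2]² = 2415² = 5832225
∑_{k=1}^{27} k³ = [27×28/2]² = 378² = 142884
∑_{k=28}^{69} k³ = 5832225 - 142884 = 5689341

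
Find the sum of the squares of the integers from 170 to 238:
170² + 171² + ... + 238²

Use ∑_{k=1}^{n} k² = n(n+1)(2n+1)/6, then subtract the first 169 terms.
∑_{k=1}^{238} k² = 238×239×477/6 = 4522119
∑_{k=1}^{169} k² = 169×170×339/6 = 1623245
∑_{k=170}^{238} k² = 4522119 - 1623245 = 2898874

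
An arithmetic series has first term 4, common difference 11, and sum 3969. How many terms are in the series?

Using S = n/2 × [2a + (n-1)d]
3969 = n/2 × [2(4) + (n-1)(11)]
3969 = n/2 × [8 + 11n - 11]
7938 = n × [-3 + 11n]
11n² + (-3)n - 7938 = 0
Discriminant: Δ = (-3)² - 4(11)(-7938) = 9 + 349272 = 349281
√Δ = 591
n = [-(-3) + √Δ] / (2·11) = (3 + 591) / 22 = 594 / 22 = 27
(The negative root is discarded since n must be a positive integer.)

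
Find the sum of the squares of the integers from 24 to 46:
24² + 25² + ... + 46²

Use ∑_{k=1}^{n} k² = n(n+1)(2n+1)/6, then subtract the first 23 terms.
∑_{k=1}^{46} k² = 46×47×93/6 = 33511
∑_{k=1}^{23} k² = 23×24×47/6 = 4324
∑_{k=24}^{46} k² = 33511 - 4324 = 29187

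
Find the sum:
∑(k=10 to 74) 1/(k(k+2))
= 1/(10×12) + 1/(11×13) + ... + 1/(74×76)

Partial fractions: 1/(k(k+2)) = (1/2)[1/k - 1/(k+2)]
Telescoping leaves the first two and last two terms:
= (1/2)[1/10 + 1/11 - 1/75 - 1/76]
= 10309/125400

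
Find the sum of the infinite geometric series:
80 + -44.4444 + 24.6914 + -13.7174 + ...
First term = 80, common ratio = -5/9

For |r| < 1, S = a / (1 - r)
S = 80 / (1 - (-5/9))
S = 80 / (14/9)
S = 360/7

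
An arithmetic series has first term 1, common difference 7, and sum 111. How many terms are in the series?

Using S = n/2 × [2a + (n-1)d]
111 = n/2 × [2(1) + (n-1)(7)]
111 = n/2 × [2 + 7n - 7]
222 = n × [-5 + 7n]
7n² + (-5)n - 222 = 0
Discriminant: Δ = (-5)² - 4(7)(-222) = 25 + 6216 = 6241
√Δ = 79
n = [-(-5) + √Δ] / (2·7) = (5 + 79) / 14 = 84 / 14 = 6
(The negative root is discarded since n must be a positive integer.)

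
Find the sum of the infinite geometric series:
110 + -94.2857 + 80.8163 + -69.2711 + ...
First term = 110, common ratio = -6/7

For |r| < 1, S = a / (1 - r)
S = 110 / (1 - (-6/7))
S = 110 / (13/7)
S = 770/13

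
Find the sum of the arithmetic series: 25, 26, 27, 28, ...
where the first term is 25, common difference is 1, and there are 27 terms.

Sₙ = n/2 × (first + last)
Last term = a + (n-1)d = 25 + (27-1)×1 = 51
S_27 = 27/2 × (25 + 51)
S_27 = 27/2 × 76 = 1026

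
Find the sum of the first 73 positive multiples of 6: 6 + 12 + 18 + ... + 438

Factor out 6: = 6(1 + 2 + ... + 73) = 6 × n(n+1)/2
= 6 × 73×74/2
= 6 × 2701
= 16206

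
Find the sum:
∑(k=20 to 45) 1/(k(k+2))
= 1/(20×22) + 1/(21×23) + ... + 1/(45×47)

Partial fractions: 1/(k(k+2)) = (1/2)[1/k - 1/(k+2)]
Telescoping leaves the first two and last two terms:
= (1/2)[1/20 + 1/21 - 1/46 - 1/47]
= 24791/908040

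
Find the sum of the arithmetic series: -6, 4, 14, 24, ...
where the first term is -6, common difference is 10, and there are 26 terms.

Sₙ = n/2 × (first + last)
Last term = a + (n-1)d = -6 + (26-1)×10 = 244
S_26 = 26/2 × (-6 + 244)
S_26 = 26/2 × 238 = 3094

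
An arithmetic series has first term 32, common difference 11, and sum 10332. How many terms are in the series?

Using S = n/2 × [2a + (n-1)d]
10332 = n/2 × [2(32) + (n-1)(11)]
10332 = n/2 × [64 + 11n - 11]
20664 = n × [53 + 11n]
11n² + (53)n - 20664 = 0
Discriminant: Δ = (53)² - 4(11)(-20664) = 2809 + 909216 = 912025
√Δ = 955
n = [-(53) + √Δ] / (2·11) = (-53 + 955) / 22 = 902 / 22 = 41
(The negative root is discarded since n must be a positive integer.)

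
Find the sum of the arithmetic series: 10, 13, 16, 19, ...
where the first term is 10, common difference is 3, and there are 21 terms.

Sₙ = n/2 × (first + last)
Last term = a + (n-1)d = 10 + (21-1)×3 = 70
S_21 = 21/2 × (10 + 70)
S_21 = 21/2 × 80 = 840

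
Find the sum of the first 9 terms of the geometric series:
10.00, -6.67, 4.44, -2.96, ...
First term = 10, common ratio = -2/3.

Sₙ = a(1 - rⁿ) / (1 - r)
S_9 = 10(1 - (-2/3)^9) / (1 - (-2/3))
S_9 = 10(1 - (-512/19683)) / (5/3)
S_9 = 40390/6561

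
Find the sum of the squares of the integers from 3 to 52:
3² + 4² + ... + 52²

Use ∑_{k=1}^{n} k² = n(n+1)(2n+1)/6, then subtract the first 2 terms.
∑_{k=1}^{52} k² = 52×53×105/6 = 48230
∑_{k=1}^{2} k² = 2×3×5/6 = 5
∑_{k=3}^{52} k² = 48230 - 5 = 48225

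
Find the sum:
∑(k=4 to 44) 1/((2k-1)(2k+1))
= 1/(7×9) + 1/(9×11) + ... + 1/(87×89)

Partial fractions: 1/((2k-1)(2k+1)) = (1/2)[1/(2k-1) - 1/(2k+1)]
The series telescopes:
= (1/2)[1/7 - 1/89]
= 41/623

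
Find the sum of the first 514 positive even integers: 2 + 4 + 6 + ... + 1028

Sum of first n even numbers = n(n+1)
= 514×515
= 264710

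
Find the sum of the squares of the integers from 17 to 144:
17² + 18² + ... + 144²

Use ∑_{k=1}^{n} k² = n(n+1)(2n+1)/6, then subtract the first 16 terms.
∑_{k=1}^{144} k² = 144×145×289/6 = 1005720
∑_{k=1}^{16} k² = 16×17×33/6 = 1496
∑_{k=17}^{144} k² = 1005720 - 1496 = 1004224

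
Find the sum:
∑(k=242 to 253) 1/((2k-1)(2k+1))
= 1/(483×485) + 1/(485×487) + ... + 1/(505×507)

Partial fractions: 1/((2k-1)(2k+1)) = (1/2)[1/(2k-1) - 1/(2k+1)]
The series telescopes:
= (1/2)[1/483 - 1/507]
= 4/81627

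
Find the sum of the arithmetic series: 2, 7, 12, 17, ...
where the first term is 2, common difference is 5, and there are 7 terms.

Sₙ = n/2 × (first + last)
Last term = a + (n-1)d = 2 + (7-1)×5 = 32
S_7 = 7/2 × (2 + 32)
S_7 = 7/2 × 34 = 119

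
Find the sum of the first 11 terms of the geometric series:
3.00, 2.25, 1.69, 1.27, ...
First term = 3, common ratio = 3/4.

Sₙ = a(1 - rⁿ) / (1 - r)
S_11 = 3(1 - (3/4)^11) / (1 - (3/4))
S_11 = 3(1 - (177147/4194304)) / (1/4)
S_11 = 12051471/1048576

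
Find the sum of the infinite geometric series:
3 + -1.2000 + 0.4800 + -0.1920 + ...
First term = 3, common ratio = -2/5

For |r| < 1, S = a / (1 - r)
S = 3 / (1 - (-2/5))
S = 3 / (7/5)
S = 15/7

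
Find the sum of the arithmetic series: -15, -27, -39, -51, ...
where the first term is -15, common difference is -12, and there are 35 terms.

Sₙ = n/2 × (first + last)
Last term = a + (n-1)d = -15 + (35-1)×(-12) = -423
S_35 = 35/2 × (-15 + (-423))
S_35 = 35/2 × (-438) = -7665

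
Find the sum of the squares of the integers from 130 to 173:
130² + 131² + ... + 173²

Use ∑_{k=1}^{n} k² = n(n+1)(2n+1)/6, then subtract the first 129 terms.
∑_{k=1}^{173} k² = 173×174×347/6 = 1740899
∑_{k=1}^{129} k² = 129×130×259/6 = 723905
∑_{k=130}^{173} k² = 1740899 - 723905 = 1016994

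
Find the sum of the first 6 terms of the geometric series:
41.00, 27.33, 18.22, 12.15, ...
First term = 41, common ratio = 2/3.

Sₙ = a(1 - rⁿ) / (1 - r)
S_6 = 41(1 - (2/3)^6) / (1 - (2/3))
S_6 = 41(1 - (64/729)) / (1/3)
S_6 = 27265/243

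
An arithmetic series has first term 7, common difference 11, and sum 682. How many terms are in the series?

Using S = n/2 × [2a + (n-1)d]
682 = n/2 × [2(7) + (n-1)(11)]
682 = n/2 × [14 + 11n - 11]
1364 = n × [3 + 11n]
11n² + (3)n - 1364 = 0
Discriminant: Δ = (3)² - 4(11)(-1364) = 9 + 60016 = 60025
√Δ = 245
n = [-(3) + √Δ] / (2·11) = (-3 + 245) / 22 = 242 / 22 = 11
(The negative root is discarded since n must be a positive integer.)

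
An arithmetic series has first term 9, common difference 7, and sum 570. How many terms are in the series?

Using S = n/2 × [2a + (n-1)d]
570 = n/2 × [2(9) + (n-1)(7)]
570 = n/2 × [18 + 7n - 7]
1140 = n × [11 + 7n]
7n² + (11)n - 1140 = 0
Discriminant: Δ = (11)² - 4(7)(-1140) = 121 + 31920 = 32041
√Δ = 179
n = [-(11) + √Δ] / (2·7) = (-11 + 179) / 14 = 168 / 14 = 12
(The negative root is discarded since n must be a positive integer.)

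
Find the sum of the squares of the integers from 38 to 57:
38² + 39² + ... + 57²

Use ∑_{k=1}^{n} k² = n(n+1)(2n+1)/6, then subtract the first 37 terms.
∑_{k=1}^{57} k² = 57×58×115/6 = 63365
∑_{k=1}^{37} k² = 37×38×75/6 = 17575
∑_{k=38}^{57} k² = 63365 - 17575 = 45790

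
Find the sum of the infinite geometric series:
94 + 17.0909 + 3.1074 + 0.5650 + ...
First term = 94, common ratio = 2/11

For |r| < 1, S = a / (1 - r)
S = 94 / (1 - (2/11))
S = 94 / (9/11)
S = 1034/9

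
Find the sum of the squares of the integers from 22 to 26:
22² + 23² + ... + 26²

Use ∑_{k=1}^{n} k² = n(n+1)(2n+1)/6, then subtract the first 21 terms.
∑_{k=1}^{26} k² = 26×27×53/6 = 6201
∑_{k=1}^{21} k² = 21×22×43/6 = 3311
∑_{k=22}^{26} k² = 6201 - 3311 = 2890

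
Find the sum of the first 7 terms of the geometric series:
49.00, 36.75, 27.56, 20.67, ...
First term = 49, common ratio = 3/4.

Sₙ = a(1 - rⁿ) / (1 - r)
S_7 = 49(1 - (3/4)^7) / (1 - (3/4))
S_7 = 49(1 - (2187/16384)) / (1/4)
S_7 = 695653/4096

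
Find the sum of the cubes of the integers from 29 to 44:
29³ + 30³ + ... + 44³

Use ∑_{k=1}^{n} k³ = [n(n+1)/2]², then subtract the first 28 terms.
∑_{k=1}^{44} k³ = [44×45/2]² = 990² = 980100
∑_{k=1}^{28} k³ = [28×29/2]² = 406² = 164836
∑_{k=29}^{44} k³ = 980100 - 164836 = 815264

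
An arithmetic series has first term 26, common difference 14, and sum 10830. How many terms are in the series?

Using S = n/2 × [2a + (n-1)d]
10830 = n/2 × [2(26) + (n-1)(14)]
10830 = n/2 × [52 + 14n - 14]
21660 = n × [38 + 14n]
14n² + (38)n - 21660 = 0
Discriminant: Δ = (38)² - 4(14)(-21660) = 1444 + 1212960 = 1214404
√Δ = 1102
n = [-(38) + √Δ] / (2·14) = (-38 + 1102) / 28 = 1064 / 28 = 38
(The negative root is discarded since n must be a positive integer.)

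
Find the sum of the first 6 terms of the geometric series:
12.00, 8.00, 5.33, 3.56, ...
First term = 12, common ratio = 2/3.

Sₙ = a(1 - rⁿ) / (1 - r)
S_6 = 12(1 - (2/3)^6) / (1 - (2/3))
S_6 = 12(1 - (64/729)) / (1/3)
S_6 = 2660/81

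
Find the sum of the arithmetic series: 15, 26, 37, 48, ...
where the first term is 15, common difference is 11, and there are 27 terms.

Sₙ = n/2 × (first + last)
Last term = a + (n-1)d = 15 + (27-1)×11 = 301
S_27 = 27/2 × (15 + 301)
S_27 = 27/2 × 316 = 4266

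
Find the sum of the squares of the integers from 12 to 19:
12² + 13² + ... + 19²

Use ∑_{k=1}^{n} k² = n(n+1)(2n+1)/6, then subtract the first 11 terms.
∑_{k=1}^{19} k² = 19×20×39/6 = 2470
∑_{k=1}^{11} k² = 11×12×23/6 = 506
∑_{k=12}^{19} k² = 2470 - 506 = 1964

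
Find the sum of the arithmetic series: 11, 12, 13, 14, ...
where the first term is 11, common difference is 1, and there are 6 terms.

Sₙ = n/2 × (first + last)
Last term = a + (n-1)d = 11 + (6-1)×1 = 16
S_6 = 6/2 × (11 + 16)
S_6 = 6/2 × 27 = 81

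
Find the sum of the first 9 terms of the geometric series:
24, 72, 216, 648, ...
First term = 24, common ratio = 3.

Sₙ = a(1 - rⁿ) / (1 - r)
S_9 = 24(1 - 3^9) / (1 - 3)
S_9 = 24(1 - 19683) / (-2)
S_9 = 236184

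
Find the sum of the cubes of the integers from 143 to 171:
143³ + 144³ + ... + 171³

Use ∑_{k=1}^{n} k³ = [n(n+1)/2]², then subtract the first 142 terms.
∑_{k=1}^{171} k³ = [171×172/2]² = 14706² = 216266436
∑_{k=1}^{142} k³ = [142×143/2]² = 10153² = 103083409
∑_{k=143}^{171} k³ = 216266436 - 103083409 = 113183027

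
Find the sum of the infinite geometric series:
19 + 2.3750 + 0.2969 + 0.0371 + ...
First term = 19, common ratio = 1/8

For |r| < 1, S = a / (1 - r)
S = 19 / (1 - (1/8))
S = 19 / (7/8)
S = 152/7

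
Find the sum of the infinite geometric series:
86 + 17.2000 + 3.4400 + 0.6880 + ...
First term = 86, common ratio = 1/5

For |r| < 1, S = a / (1 - r)
S = 86 / (1 - (1/5))
S = 86 / (4/5)
S = 215/2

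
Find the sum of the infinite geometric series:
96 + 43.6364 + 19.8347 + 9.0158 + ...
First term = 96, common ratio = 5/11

For |r| < 1, S = a / (1 - r)
S = 96 / (1 - (5/11))
S = 96 / (6/11)
S = 176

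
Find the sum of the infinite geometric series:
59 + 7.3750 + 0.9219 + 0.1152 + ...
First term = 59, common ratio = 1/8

For |r| < 1, S = a / (1 - r)
S = 59 / (1 - (1/8))
S = 59 / (7/8)
S = 472/7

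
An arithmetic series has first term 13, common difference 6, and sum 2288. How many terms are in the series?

Using S = n/2 × [2a + (n-1)d]
2288 = n/2 × [2(13) + (n-1)(6)]
2288 = n/2 × [26 + 6n - 6]
4576 = n × [20 + 6n]
6n² + (20)n - 4576 = 0
Discriminant: Δ = (20)² - 4(6)(-4576) = 400 + 109824 = 110224
√Δ = 332
n = [-(20) + √Δ] / (2·6) = (-20 + 332) / 12 = 312 / 12 = 26
(The negative root is discarded since n must be a positive integer.)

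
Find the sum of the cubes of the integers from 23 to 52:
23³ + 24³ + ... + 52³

Use ∑_{k=1}^{n} k³ = [n(n+1)/2]², then subtract the first 22 terms.
∑_{k=1}^{52} k³ = [52×53/2]² = 1378² = 1898884
∑_{k=1}^{22} k³ = [22×23/2]² = 253² = 64009
∑_{k=23}^{52} k³ = 1898884 - 64009 = 1834875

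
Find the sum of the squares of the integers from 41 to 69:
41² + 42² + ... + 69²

Use ∑_{k=1}^{n} k² = n(n+1)(2n+1)/6, then subtract the first 40 terms.
∑_{k=1}^{69} k² = 69×70×139/6 = 111895
∑_{k=1}^{40} k² = 40×41×81/6 = 22140
∑_{k=41}^{69} k² = 111895 - 22140 = 89755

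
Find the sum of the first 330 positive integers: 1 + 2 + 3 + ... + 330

Formula: ∑k = n(n+1)/2
= 330×331/2
= 109230/2
= 54615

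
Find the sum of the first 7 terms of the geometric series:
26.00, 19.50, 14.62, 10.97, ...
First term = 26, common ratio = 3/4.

Sₙ = a(1 - rⁿ) / (1 - r)
S_7 = 26(1 - (3/4)^7) / (1 - (3/4))
S_7 = 26(1 - (2187/16384)) / (1/4)
S_7 = 184561/2048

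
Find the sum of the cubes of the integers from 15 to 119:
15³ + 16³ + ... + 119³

Use ∑_{k=1}^{n} k³ = [n(n+1)/2]², then subtract the first 14 terms.
∑_{k=1}^{119} k³ = [119×120/2]² = 7140² = 50979600
∑_{k=1}^{14} k³ = [14×15/2]² = 105² = 11025
∑_{k=15}^{119} k³ = 50979600 - 11025 = 50968575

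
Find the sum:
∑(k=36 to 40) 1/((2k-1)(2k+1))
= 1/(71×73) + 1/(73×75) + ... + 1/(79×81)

Partial fractions: 1/((2k-1)(2k+1)) = (1/2)[1/(2k-1) - 1/(2k+1)]
The series telescopes:
= (1/2)[1/71 - 1/81]
= 5/5751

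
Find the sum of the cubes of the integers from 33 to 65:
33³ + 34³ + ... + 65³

Use ∑_{k=1}^{n} k³ = [n(n+1)/2]², then subtract the first 32 terms.
∑_{k=1}^{65} k³ = [65×66/2]² = 2145² = 4601025
∑_{k=1}^{32} k³ = [32×33/2]² = 528² = 278784
∑_{k=33}^{65} k³ = 4601025 - 278784 = 4322241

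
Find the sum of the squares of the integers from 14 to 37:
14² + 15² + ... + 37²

Use ∑_{k=1}^{n} k² = n(n+1)(2n+1)/6, then subtract the first 13 terms.
∑_{k=1}^{37} k² = 37×38×75/6 = 17575
∑_{k=1}^{13} k² = 13×14×27/6 = 819
∑_{k=14}^{37} k² = 17575 - 819 = 16756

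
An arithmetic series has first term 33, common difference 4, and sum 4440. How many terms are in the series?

Using S = n/2 × [2a + (n-1)d]
4440 = n/2 × [2(33) + (n-1)(4)]
4440 = n/2 × [66 + 4n - 4]
8880 = n × [62 + 4n]
4n² + (62)n - 8880 = 0
Discriminant: Δ = (62)² - 4(4)(-8880) = 3844 + 142080 = 145924
√Δ = 382
n = [-(62) + √Δ] / (2·4) = (-62 + 382) / 8 = 320 / 8 = 40
(The negative root is discarded since n must be a positive integer.)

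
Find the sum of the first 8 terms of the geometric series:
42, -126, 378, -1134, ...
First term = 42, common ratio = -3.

Sₙ = a(1 - rⁿ) / (1 - r)
S_8 = 42(1 - (-3)^8) / (1 - (-3))
S_8 = 42(1 - 6561) / (4)
S_8 = -68880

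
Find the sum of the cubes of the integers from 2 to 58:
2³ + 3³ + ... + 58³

Use ∑_{k=1}^{n} k³ = [n(n+1)/2]², then subtract the first 1 terms.
∑_{k=1}^{58} k³ = [58×59/2]² = 1711² = 2927521
∑_{k=1}^{1} k³ = [1×2/2]² = 1² = 1
∑_{k=2}^{58} k³ = 2927521 - 1 = 2927520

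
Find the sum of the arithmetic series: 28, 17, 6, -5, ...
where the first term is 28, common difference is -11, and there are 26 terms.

Sₙ = n/2 × (first + last)
Last term = a + (n-1)d = 28 + (26-1)×(-11) = -247
S_26 = 26/2 × (28 + (-247))
S_26 = 26/2 × (-219) = -2847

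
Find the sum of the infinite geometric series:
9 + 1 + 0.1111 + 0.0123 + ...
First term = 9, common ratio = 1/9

For |r| < 1, S = a / (1 - r)
S = 9 / (1 - (1/9))
S = 9 / (8/9)
S = 81/8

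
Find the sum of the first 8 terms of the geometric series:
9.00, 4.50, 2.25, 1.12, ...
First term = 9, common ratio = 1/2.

Sₙ = a(1 - rⁿ) / (1 - r)
S_8 = 9(1 - (1/2)^8) / (1 - (1/2))
S_8 = 9(1 - (1/256)) / (1/2)
S_8 = 2295/128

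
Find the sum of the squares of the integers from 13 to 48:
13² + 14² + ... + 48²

Use ∑_{k=1}^{n} k² = n(n+1)(2n+1)/6, then subtract the first 12 terms.
∑_{k=1}^{48} k² = 48×49×97/6 = 38024
∑_{k=1}^{12} k² = 12×13×25/6 = 650
∑_{k=13}^{48} k² = 38024 - 650 = 37374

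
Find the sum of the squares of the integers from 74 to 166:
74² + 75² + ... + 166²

Use ∑_{k=1}^{n} k² = n(n+1)(2n+1)/6, then subtract the first 73 terms.
∑_{k=1}^{166} k² = 166×167×333/6 = 1538571
∑_{k=1}^{73} k² = 73×74×147/6 = 132349
∑_{k=74}^{166} k² = 1538571 - 132349 = 1406222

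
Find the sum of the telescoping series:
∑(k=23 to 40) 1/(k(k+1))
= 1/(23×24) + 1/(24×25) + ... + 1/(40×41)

Partial fractions: 1/(k(k+1)) = 1/k - 1/(k+1)
The series telescopes:
= (1/23 - 1/24) + (1/24 - 1/25) + ... + (1/40 - 1/41)
= 1/23 - 1/41
= 18/943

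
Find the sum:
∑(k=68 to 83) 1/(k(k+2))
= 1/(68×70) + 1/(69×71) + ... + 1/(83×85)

Partial fractions: 1/(k(k+2)) = (1/2)[1/k - 1/(k+2)]
Telescoping leaves the first two and last two terms:
= (1/2)[1/68 + 1/69 - 1/84 - 1/85]
= 227/82110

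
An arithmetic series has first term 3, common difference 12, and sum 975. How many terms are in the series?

Using S = n/2 × [2a + (n-1)d]
975 = n/2 × [2(3) + (n-1)(12)]
975 = n/2 × [6 + 12n - 12]
1950 = n × [-6 + 12n]
12n² + (-6)n - 1950 = 0
Discriminant: Δ = (-6)² - 4(12)(-1950) = 36 + 93600 = 93636
√Δ = 306
n = [-(-6) + √Δ] / (2·12) = (6 + 306) / 24 = 312 / 24 = 13
(The negative root is discarded since n must be a positive integer.)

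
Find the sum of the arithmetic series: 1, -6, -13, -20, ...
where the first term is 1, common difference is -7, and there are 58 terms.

Sₙ = n/2 × (first + last)
Last term = a + (n-1)d = 1 + (58-1)×(-7) = -398
S_58 = 58/2 × (1 + (-398))
S_58 = 58/2 × (-397) = -11513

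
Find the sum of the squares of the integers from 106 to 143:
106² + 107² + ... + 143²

Use ∑_{k=1}^{n} k² = n(n+1)(2n+1)/6, then subtract the first 105 terms.
∑_{k=1}^{143} k² = 143×144×287/6 = 984984
∑_{k=1}^{105} k² = 105×106×211/6 = 391405
∑_{k=106}^{143} k² = 984984 - 391405 = 593579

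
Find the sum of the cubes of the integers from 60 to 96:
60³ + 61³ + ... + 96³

Use ∑_{k=1}^{n} k³ = [n(n+1)/2]², then subtract the first 59 terms.
∑_{k=1}^{96} k³ = [96×97/2]² = 4656² = 21678336
∑_{k=1}^{59} k³ = [59×60/2]² = 1770² = 3132900
∑_{k=60}^{96} k³ = 21678336 - 3132900 = 18545436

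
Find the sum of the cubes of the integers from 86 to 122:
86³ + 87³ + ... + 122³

Use ∑_{k=1}^{n} k³ = [n(n+1)/2]², then subtract the first 85 terms.
∑_{k=1}^{122} k³ = [122×123/2]² = 7503² = 56295009
∑_{k=1}^{85} k³ = [85×86/2]² = 3655² = 13359025
∑_{k=86}^{122} k³ = 56295009 - 13359025 = 42935984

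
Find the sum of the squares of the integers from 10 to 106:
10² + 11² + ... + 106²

Use ∑_{k=1}^{n} k² = n(n+1)(2n+1)/6, then subtract the first 9 terms.
∑_{k=1}^{106} k² = 106×107×213/6 = 402641
∑_{k=1}^{9} k² = 9×10×19/6 = 285
∑_{k=10}^{106} k² = 402641 - 285 = 402356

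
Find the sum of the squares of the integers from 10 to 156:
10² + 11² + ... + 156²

Use ∑_{k=1}^{n} k² = n(n+1)(2n+1)/6, then subtract the first 9 terms.
∑_{k=1}^{156} k² = 156×157×313/6 = 1277666
∑_{k=1}^{9} k² = 9×10×19/6 = 285
∑_{k=10}^{156} k² = 1277666 - 285 = 1277381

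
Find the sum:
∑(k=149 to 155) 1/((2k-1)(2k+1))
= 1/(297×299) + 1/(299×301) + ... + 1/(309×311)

Partial fractions: 1/((2k-1)(2k+1)) = (1/2)[1/(2k-1) - 1/(2k+1)]
The series telescopes:
= (1/2)[1/297 - 1/311]
= 7/92367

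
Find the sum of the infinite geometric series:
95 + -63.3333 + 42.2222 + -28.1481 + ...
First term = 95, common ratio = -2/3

For |r| < 1, S = a / (1 - r)
S = 95 / (1 - (-2/3))
S = 95 / (5/3)
S = 57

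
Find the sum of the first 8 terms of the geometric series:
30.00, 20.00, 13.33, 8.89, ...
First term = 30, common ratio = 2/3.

Sₙ = a(1 - rⁿ) / (1 - r)
S_8 = 30(1 - (2/3)^8) / (1 - (2/3))
S_8 = 30(1 - (256/6561)) / (1/3)
S_8 = 63050/729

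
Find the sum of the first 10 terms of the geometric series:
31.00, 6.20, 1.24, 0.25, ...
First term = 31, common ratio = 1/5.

Sₙ = a(1 - rⁿ) / (1 - r)
S_10 = 31(1 - (1/5)^10) / (1 - (1/5))
S_10 = 31(1 - (1/9765625)) / (4/5)
S_10 = 75683586/1953125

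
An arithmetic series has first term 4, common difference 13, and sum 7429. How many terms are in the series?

Using S = n/2 × [2a + (n-1)d]
7429 = n/2 × [2(4) + (n-1)(13)]
7429 = n/2 × [8 + 13n - 13]
14858 = n × [-5 + 13n]
13n² + (-5)n - 14858 = 0
Discriminant: Δ = (-5)² - 4(13)(-14858) = 25 + 772616 = 772641
√Δ = 879
n = [-(-5) + √Δ] / (2·13) = (5 + 879) / 26 = 884 / 26 = 34
(The negative root is discarded since n must be a positive integer.)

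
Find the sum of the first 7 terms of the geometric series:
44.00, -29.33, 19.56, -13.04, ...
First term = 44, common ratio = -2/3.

Sₙ = a(1 - rⁿ) / (1 - r)
S_7 = 44(1 - (-2/3)^7) / (1 - (-2/3))
S_7 = 44(1 - (-128/2187)) / (5/3)
S_7 = 20372/729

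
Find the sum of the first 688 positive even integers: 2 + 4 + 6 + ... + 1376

Sum of first n even numbers = n(n+1)
= 688×689
= 474032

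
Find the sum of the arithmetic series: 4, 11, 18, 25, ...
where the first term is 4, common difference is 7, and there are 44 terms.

Sₙ = n/2 × (first + last)
Last term = a + (n-1)d = 4 + (44-1)×7 = 305
S_44 = 44/2 × (4 + 305)
S_44 = 44/2 × 309 = 6798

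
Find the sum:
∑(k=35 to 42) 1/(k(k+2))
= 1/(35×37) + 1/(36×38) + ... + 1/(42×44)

Partial fractions: 1/(k(k+2)) = (1/2)[1/k - 1/(k+2)]
Telescoping leaves the first two and last two terms:
= (1/2)[1/35 + 1/36 - 1/43 - 1/44]
= 3089/595980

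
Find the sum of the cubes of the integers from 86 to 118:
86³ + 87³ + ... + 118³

Use ∑_{k=1}^{n} k³ = [n(n+1)/2]², then subtract the first 85 terms.
∑_{k=1}^{118} k³ = [118×119/2]² = 7021² = 49294441
∑_{k=1}^{85} k³ = [85×86/2]² = 3655² = 13359025
∑_{k=86}^{118} k³ = 49294441 - 13359025 = 35935416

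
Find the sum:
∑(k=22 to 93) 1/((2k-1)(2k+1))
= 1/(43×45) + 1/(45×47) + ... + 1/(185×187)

Partial fractions: 1/((2k-1)(2k+1)) = (1/2)[1/(2k-1) - 1/(2k+1)]
The series telescopes:
= (1/2)[1/43 - 1/187]
= 72/8041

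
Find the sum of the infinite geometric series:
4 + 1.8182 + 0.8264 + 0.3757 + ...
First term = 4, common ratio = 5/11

For |r| < 1, S = a / (1 - r)
S = 4 / (1 - (5/11))
S = 4 / (6/11)
S = 22/3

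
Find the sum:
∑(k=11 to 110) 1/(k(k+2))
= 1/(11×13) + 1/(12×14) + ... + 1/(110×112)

Partial fractions: 1/(k(k+2)) = (1/2)[1/k - 1/(k+2)]
Telescoping leaves the first two and last two terms:
= (1/2)[1/11 + 1/12 - 1/111 - 1/112]
= 7125/91168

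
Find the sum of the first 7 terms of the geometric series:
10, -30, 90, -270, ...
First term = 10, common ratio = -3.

Sₙ = a(1 - rⁿ) / (1 - r)
S_7 = 10(1 - (-3)^7) / (1 - (-3))
S_7 = 10(1 - (-2187)) / (4)
S_7 = 5470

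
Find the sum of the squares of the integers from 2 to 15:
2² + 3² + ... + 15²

Use ∑_{k=1}^{n} k² = n(n+1)(2n+1)/6, then subtract the first 1 terms.
∑_{k=1}^{15} k² = 15×16×31/6 = 1240
∑_{k=1}^{1} k² = 1×2×3/6 = 1
∑_{k=2}^{15} k² = 1240 - 1 = 1239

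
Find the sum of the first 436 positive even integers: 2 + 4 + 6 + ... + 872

Sum of first n even numbers = n(n+1)
= 436×437
= 190532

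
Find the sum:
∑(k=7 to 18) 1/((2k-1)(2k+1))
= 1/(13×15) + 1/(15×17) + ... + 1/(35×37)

Partial fractions: 1/((2k-1)(2k+1)) = (1/2)[1/(2k-1) - 1/(2k+1)]
The series telescopes:
= (1/2)[1/13 - 1/37]
= 12/481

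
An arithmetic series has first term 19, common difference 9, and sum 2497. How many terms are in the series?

Using S = n/2 × [2a + (n-1)d]
2497 = n/2 × [2(19) + (n-1)(9)]
2497 = n/2 × [38 + 9n - 9]
4994 = n × [29 + 9n]
9n² + (29)n - 4994 = 0
Discriminant: Δ = (29)² - 4(9)(-4994) = 841 + 179784 = 180625
√Δ = 425
n = [-(29) + √Δ] / (2·9) = (-29 + 425) / 18 = 396 / 18 = 22
(The negative root is discarded since n must be a positive integer.)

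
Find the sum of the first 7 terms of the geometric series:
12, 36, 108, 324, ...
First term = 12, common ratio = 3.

Sₙ = a(1 - rⁿ) / (1 - r)
S_7 = 12(1 - 3^7) / (1 - 3)
S_7 = 12(1 - 2187) / (-2)
S_7 = 13116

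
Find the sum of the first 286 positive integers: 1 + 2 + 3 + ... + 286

Formula: ∑k = n(n+1)/2
= 286×287/2
= 82082/2
= 41041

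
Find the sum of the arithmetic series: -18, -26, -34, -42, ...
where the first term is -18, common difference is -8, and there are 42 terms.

Sₙ = n/2 × (first + last)
Last term = a + (n-1)d = -18 + (42-1)×(-8) = -346
S_42 = 42/2 × (-18 + (-346))
S_42 = 42/2 × (-364) = -7644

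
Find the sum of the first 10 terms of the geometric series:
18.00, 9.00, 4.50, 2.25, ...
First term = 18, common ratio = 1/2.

Sₙ = a(1 - rⁿ) / (1 - r)
S_10 = 18(1 - (1/2)^10) / (1 - (1/2))
S_10 = 18(1 - (1/1024)) / (1/2)
S_10 = 9207/256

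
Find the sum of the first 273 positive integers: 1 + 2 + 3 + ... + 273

Formula: ∑k = n(n+1)/2
= 273×274/2
= 74802/2
= 37401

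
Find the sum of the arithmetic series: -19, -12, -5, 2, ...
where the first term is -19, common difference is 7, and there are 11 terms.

Sₙ = n/2 × (first + last)
Last term = a + (n-1)d = -19 + (11-1)×7 = 51
S_11 = 11/2 × (-19 + 51)
S_11 = 11/2 × 32 = 176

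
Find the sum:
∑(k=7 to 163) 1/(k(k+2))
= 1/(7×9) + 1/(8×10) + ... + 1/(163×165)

Partial fractions: 1/(k(k+2)) = (1/2)[1/k - 1/(k+2)]
Telescoping leaves the first two and last two terms:
= (1/2)[1/7 + 1/8 - 1/164 - 1/165]
= 96869/757680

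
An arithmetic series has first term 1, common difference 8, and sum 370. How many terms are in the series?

Using S = n/2 × [2a + (n-1)d]
370 = n/2 × [2(1) + (n-1)(8)]
370 = n/2 × [2 + 8n - 8]
740 = n × [-6 + 8n]
8n² + (-6)n - 740 = 0
Discriminant: Δ = (-6)² - 4(8)(-740) = 36 + 23680 = 23716
√Δ = 154
n = [-(-6) + √Δ] / (2·8) = (6 + 154) / 16 = 160 / 16 = 10
(The negative root is discarded since n must be a positive integer.)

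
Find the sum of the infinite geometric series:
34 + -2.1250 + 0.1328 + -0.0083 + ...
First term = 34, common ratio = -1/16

For |r| < 1, S = a / (1 - r)
S = 34 / (1 - (-1/16))
S = 34 / (17/16)
S = 32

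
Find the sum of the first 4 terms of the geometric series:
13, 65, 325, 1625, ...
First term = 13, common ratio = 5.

Sₙ = a(1 - rⁿ) / (1 - r)
S_4 = 13(1 - 5^4) / (1 - 5)
S_4 = 13(1 - 625) / (-4)
S_4 = 2028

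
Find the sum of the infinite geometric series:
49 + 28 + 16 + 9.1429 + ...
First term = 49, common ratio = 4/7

For |r| < 1, S = a / (1 - r)
S = 49 / (1 - (4/7))
S = 49 / (3/7)
S = 343/3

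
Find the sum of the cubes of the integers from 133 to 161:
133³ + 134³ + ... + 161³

Use ∑_{k=1}^{n} k³ = [n(n+1)/2]², then subtract the first 132 terms.
∑_{k=1}^{161} k³ = [161×162/2]² = 13041² = 170067681
∑_{k=1}^{132} k³ = [132×133/2]² = 8778² = 77053284
∑_{k=133}^{161} k³ = 170067681 - 77053284 = 93014397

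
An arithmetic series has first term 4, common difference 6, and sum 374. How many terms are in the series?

Using S = n/2 × [2a + (n-1)d]
374 = n/2 × [2(4) + (n-1)(6)]
374 = n/2 × [8 + 6n - 6]
748 = n × [2 + 6n]
6n² + (2)n - 748 = 0
Discriminant: Δ = (2)² - 4(6)(-748) = 4 + 17952 = 17956
√Δ = 134
n = [-(2) + √Δ] / (2·6) = (-2 + 134) / 12 = 132 / 12 = 11
(The negative root is discarded since n must be a positive integer.)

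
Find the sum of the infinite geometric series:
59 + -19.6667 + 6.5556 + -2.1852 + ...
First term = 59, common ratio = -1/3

For |r| < 1, S = a / (1 - r)
S = 59 / (1 - (-1/3))
S = 59 / (4/3)
S = 177/4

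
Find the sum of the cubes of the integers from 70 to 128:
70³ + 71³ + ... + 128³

Use ∑_{k=1}^{n} k³ = [n(n+1)/2]², then subtract the first 69 terms.
∑_{k=1}^{128} k³ = [128×129/2]² = 8256² = 68161536
∑_{k=1}^{69} k³ = [69×70/2]² = 2415² = 5832225
∑_{k=70}^{128} k³ = 68161536 - 5832225 = 62329311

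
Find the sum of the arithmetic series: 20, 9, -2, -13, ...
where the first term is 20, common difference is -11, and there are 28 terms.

Sₙ = n/2 × (first + last)
Last term = a + (n-1)d = 20 + (28-1)×(-11) = -277
S_28 = 28/2 × (20 + (-277))
S_28 = 28/2 × (-257) = -3598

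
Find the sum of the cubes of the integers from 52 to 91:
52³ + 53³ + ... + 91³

Use ∑_{k=1}^{n} k³ = [n(n+1)/2]², then subtract the first 51 terms.
∑_{k=1}^{91} k³ = [91×92/2]² = 4186² = 17522596
∑_{k=1}^{51} k³ = [51×52/2]² = 1326² = 1758276
∑_{k=52}^{91} k³ = 17522596 - 1758276 = 15764320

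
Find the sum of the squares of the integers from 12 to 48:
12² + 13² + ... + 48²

Use ∑_{k=1}^{n} k² = n(n+1)(2n+1)/6, then subtract the first 11 terms.
∑_{k=1}^{48} k² = 48×49×97/6 = 38024
∑_{k=1}^{11} k² = 11×12×23/6 = 506
∑_{k=12}^{48} k² = 38024 - 506 = 37518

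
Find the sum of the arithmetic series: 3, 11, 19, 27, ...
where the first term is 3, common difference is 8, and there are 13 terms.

Sₙ = n/2 × (first + last)
Last term = a + (n-1)d = 3 + (13-1)×8 = 99
S_13 = 13/2 × (3 + 99)
S_13 = 13/2 × 102 = 663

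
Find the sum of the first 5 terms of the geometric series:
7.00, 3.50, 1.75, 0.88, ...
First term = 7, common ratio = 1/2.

Sₙ = a(1 - rⁿ) / (1 - r)
S_5 = 7(1 - (1/2)^5) / (1 - (1/2))
S_5 = 7(1 - (1/32)) / (1/2)
S_5 = 217/16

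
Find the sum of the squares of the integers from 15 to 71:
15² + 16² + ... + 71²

Use ∑_{k=1}^{n} k² = n(n+1)(2n+1)/6, then subtract the first 14 terms.
∑_{k=1}^{71} k² = 71×72×143/6 = 121836
∑_{k=1}^{14} k² = 14×15×29/6 = 1015
∑_{k=15}^{71} k² = 121836 - 1015 = 120821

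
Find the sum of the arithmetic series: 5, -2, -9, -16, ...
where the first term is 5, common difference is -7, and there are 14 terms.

Sₙ = n/2 × (first + last)
Last term = a + (n-1)d = 5 + (14-1)×(-7) = -86
S_14 = 14/2 × (5 + (-86))
S_14 = 14/2 × (-81) = -567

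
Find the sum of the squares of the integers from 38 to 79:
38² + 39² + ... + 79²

Use ∑_{k=1}^{n} k² = n(n+1)(2n+1)/6, then subtract the first 37 terms.
∑_{k=1}^{79} k² = 79×80×159/6 = 167480
∑_{k=1}^{37} k² = 37×38×75/6 = 17575
∑_{k=38}^{79} k² = 167480 - 17575 = 149905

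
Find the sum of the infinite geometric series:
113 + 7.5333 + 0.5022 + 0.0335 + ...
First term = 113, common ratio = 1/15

For |r| < 1, S = a / (1 - r)
S = 113 / (1 - (1/15))
S = 113 / (14/15)
S = 1695/14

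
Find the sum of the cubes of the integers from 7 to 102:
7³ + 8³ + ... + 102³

Use ∑_{k=1}^{n} k³ = [n(n+1)/2]², then subtract the first 6 terms.
∑_{k=1}^{102} k³ = [102×103/2]² = 5253² = 27594009
∑_{k=1}^{6} k³ = [6×7/2]² = 21² = 441
∑_{k=7}^{102} k³ = 27594009 - 441 = 27593568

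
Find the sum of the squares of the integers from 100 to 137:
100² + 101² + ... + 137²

Use ∑_{k=1}^{n} k² = n(n+1)(2n+1)/6, then subtract the first 99 terms.
∑_{k=1}^{137} k² = 137×138×275/6 = 866525
∑_{k=1}^{99} k² = 99×100×199/6 = 328350
∑_{k=100}^{137} k² = 866525 - 328350 = 538175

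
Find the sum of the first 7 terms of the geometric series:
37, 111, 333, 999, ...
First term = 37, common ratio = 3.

Sₙ = a(1 - rⁿ) / (1 - r)
S_7 = 37(1 - 3^7) / (1 - 3)
S_7 = 37(1 - 2187) / (-2)
S_7 = 40441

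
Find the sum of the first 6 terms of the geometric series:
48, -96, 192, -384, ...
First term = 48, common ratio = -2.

Sₙ = a(1 - rⁿ) / (1 - r)
S_6 = 48(1 - (-2)^6) / (1 - (-2))
S_6 = 48(1 - 64) / (3)
S_6 = -1008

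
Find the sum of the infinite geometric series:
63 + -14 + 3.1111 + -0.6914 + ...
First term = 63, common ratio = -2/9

For |r| < 1, S = a / (1 - r)
S = 63 / (1 - (-2/9))
S = 63 / (11/9)
S = 567/11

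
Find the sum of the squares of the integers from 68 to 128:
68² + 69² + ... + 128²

Use ∑_{k=1}^{n} k² = n(n+1)(2n+1)/6, then subtract the first 67 terms.
∑_{k=1}^{128} k² = 128×129×257/6 = 707264
∑_{k=1}^{67} k² = 67×68×135/6 = 102510
∑_{k=68}^{128} k² = 707264 - 102510 = 604754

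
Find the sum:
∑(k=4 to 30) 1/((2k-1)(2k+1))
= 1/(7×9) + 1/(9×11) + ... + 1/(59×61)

Partial fractions: 1/((2k-1)(2k+1)) = (1/2)[1/(2k-1) - 1/(2k+1)]
The series telescopes:
= (1/2)[1/7 - 1/61]
= 27/427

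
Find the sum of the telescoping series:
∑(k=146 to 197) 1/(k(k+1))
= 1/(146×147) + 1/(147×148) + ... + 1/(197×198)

Partial fractions: 1/(k(k+1)) = 1/k - 1/(k+1)
The series telescopes:
= (1/146 - 1/147) + (1/147 - 1/148) + ... + (1/197 - 1/198)
= 1/146 - 1/198
= 13/7227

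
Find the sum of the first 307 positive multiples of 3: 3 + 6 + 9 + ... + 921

Factor out 3: = 3(1 + 2 + ... + 307) = 3 × n(n+1)/2
= 3 × 307×308/2
= 3 × 47278
= 141834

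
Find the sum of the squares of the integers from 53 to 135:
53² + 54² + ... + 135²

Use ∑_{k=1}^{n} k² = n(n+1)(2n+1)/6, then subtract the first 52 terms.
∑_{k=1}^{135} k² = 135×136×271/6 = 829260
∑_{k=1}^{52} k² = 52×53×105/6 = 48230
∑_{k=53}^{135} k² = 829260 - 48230 = 781030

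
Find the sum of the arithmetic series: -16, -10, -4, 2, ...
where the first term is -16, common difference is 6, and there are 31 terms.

Sₙ = n/2 × (first + last)
Last term = a + (n-1)d = -16 + (31-1)×6 = 164
S_31 = 31/2 × (-16 + 164)
S_31 = 31/2 × 148 = 2294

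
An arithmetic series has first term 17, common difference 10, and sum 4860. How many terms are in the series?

Using S = n/2 × [2a + (n-1)d]
4860 = n/2 × [2(17) + (n-1)(10)]
4860 = n/2 × [34 + 10n - 10]
9720 = n × [24 + 10n]
10n² + (24)n - 9720 = 0
Discriminant: Δ = (24)² - 4(10)(-9720) = 576 + 388800 = 389376
√Δ = 624
n = [-(24) + √Δ] / (2·10) = (-24 + 624) / 20 = 600 / 20 = 30
(The negative root is discarded since n must be a positive integer.)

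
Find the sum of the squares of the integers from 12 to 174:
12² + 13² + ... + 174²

Use ∑_{k=1}^{n} k² = n(n+1)(2n+1)/6, then subtract the first 11 terms.
∑_{k=1}^{174} k² = 174×175×349/6 = 1771175
∑_{k=1}^{11} k² = 11×12×23/6 = 506
∑_{k=12}^{174} k² = 1771175 - 506 = 1770669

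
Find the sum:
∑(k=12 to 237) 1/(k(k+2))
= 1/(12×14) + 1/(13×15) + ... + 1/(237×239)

Partial fractions: 1/(k(k+2)) = (1/2)[1/k - 1/(k+2)]
Telescoping leaves the first two and last two terms:
= (1/2)[1/12 + 1/13 - 1/238 - 1/239]
= 673819/8873592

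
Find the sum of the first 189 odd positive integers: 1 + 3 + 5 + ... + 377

Sum of first n odd numbers = n²
= 189²
= 35721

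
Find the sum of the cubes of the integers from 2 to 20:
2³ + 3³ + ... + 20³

Use ∑_{k=1}^{n} k³ = [n(n+1)/2]², then subtract the first 1 terms.
∑_{k=1}^{20} k³ = [20×21/2]² = 210² = 44100
∑_{k=1}^{1} k³ = [1×2/2]² = 1² = 1
∑_{k=2}^{20} k³ = 44100 - 1 = 44099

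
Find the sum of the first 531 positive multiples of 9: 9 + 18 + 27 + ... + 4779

Factor out 9: = 9(1 + 2 + ... + 531) = 9 × n(n+1)/2
= 9 × 531×532/2
= 9 × 141246
= 1271214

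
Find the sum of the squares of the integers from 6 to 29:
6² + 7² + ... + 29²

Use ∑_{k=1}^{n} k² = n(n+1)(2n+1)/6, then subtract the first 5 terms.
∑_{k=1}^{29} k² = 29×30×59/6 = 8555
∑_{k=1}^{5} k² = 5×6×11/6 = 55
∑_{k=6}^{29} k² = 8555 - 55 = 8500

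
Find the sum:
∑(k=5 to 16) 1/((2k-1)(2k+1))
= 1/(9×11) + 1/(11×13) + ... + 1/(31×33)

Partial fractions: 1/((2k-1)(2k+1)) = (1/2)[1/(2k-1) - 1/(2k+1)]
The series telescopes:
= (1/2)[1/9 - 1/33]
= 4/99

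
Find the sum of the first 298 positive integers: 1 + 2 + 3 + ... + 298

Formula: ∑k = n(n+1)/2
= 298×299/2
= 89102/2
= 44551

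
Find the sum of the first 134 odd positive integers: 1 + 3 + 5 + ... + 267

Sum of first n odd numbers = n²
= 134²
= 17956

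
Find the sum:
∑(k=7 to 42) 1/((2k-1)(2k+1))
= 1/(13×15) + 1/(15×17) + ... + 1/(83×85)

Partial fractions: 1/((2k-1)(2k+1)) = (1/2)[1/(2k-1) - 1/(2k+1)]
The series telescopes:
= (1/2)[1/13 - 1/85]
= 36/1105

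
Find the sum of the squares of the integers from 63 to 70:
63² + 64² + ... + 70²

Use ∑_{k=1}^{n} k² = n(n+1)(2n+1)/6, then subtract the first 62 terms.
∑_{k=1}^{70} k² = 70×71×141/6 = 116795
∑_{k=1}^{62} k² = 62×63×125/6 = 81375
∑_{k=63}^{70} k² = 116795 - 81375 = 35420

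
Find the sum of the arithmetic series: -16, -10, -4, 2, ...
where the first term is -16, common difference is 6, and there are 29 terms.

Sₙ = n/2 × (first + last)
Last term = a + (n-1)d = -16 + (29-1)×6 = 152
S_29 = 29/2 × (-16 + 152)
S_29 = 29/2 × 136 = 1972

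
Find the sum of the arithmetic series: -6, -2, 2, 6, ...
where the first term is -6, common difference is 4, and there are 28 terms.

Sₙ = n/2 × (first + last)
Last term = a + (n-1)d = -6 + (28-1)×4 = 102
S_28 = 28/2 × (-6 + 102)
S_28 = 28/2 × 96 = 1344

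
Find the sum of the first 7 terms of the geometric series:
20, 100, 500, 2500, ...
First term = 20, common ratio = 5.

Sₙ = a(1 - rⁿ) / (1 - r)
S_7 = 20(1 - 5^7) / (1 - 5)
S_7 = 20(1 - 78125) / (-4)
S_7 = 390620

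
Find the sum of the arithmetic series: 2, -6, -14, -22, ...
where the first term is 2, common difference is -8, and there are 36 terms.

Sₙ = n/2 × (first + last)
Last term = a + (n-1)d = 2 + (36-1)×(-8) = -278
S_36 = 36/2 × (2 + (-278))
S_36 = 36/2 × (-276) = -4968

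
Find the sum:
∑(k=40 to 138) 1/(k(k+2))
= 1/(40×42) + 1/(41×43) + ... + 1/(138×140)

Partial fractions: 1/(k(k+2)) = (1/2)[1/k - 1/(k+2)]
Telescoping leaves the first two and last two terms:
= (1/2)[1/40 + 1/41 - 1/139 - 1/140]
= 11187/638288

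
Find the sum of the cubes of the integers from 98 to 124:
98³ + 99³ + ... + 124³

Use ∑_{k=1}^{n} k³ = [n(n+1)/2]², then subtract the first 97 terms.
∑_{k=1}^{124} k³ = [124×125/2]² = 7750² = 60062500
∑_{k=1}^{97} k³ = [97×98/2]² = 4753² = 22591009
∑_{k=98}^{124} k³ = 60062500 - 22591009 = 37471491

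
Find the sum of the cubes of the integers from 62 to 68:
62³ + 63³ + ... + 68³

Use ∑_{k=1}^{n} k³ = [n(n+1)/2]², then subtract the first 61 terms.
∑_{k=1}^{68} k³ = [68×69/2]² = 2346² = 5503716
∑_{k=1}^{61} k³ = [61×62/2]² = 1891² = 3575881
∑_{k=62}^{68} k³ = 5503716 - 3575881 = 1927835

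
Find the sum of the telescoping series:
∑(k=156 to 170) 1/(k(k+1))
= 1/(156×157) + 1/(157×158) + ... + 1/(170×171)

Partial fractions: 1/(k(k+1)) = 1/k - 1/(k+1)
The series telescopes:
= (1/156 - 1/157) + (1/157 - 1/158) + ... + (1/170 - 1/171)
= 1/156 - 1/171
= 5/8892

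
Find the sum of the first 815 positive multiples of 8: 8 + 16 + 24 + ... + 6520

Factor out 8: = 8(1 + 2 + ... + 815) = 8 × n(n+1)/2
= 8 × 815×816/2
= 8 × 332520
= 2660160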